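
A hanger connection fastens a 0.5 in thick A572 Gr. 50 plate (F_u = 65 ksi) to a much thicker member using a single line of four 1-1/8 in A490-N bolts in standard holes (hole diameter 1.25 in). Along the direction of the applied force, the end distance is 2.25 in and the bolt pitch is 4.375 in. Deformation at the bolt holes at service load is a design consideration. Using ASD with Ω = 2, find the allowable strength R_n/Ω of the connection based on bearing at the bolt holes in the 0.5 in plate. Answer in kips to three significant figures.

Per bolt r_n = 1.2 l_c t F_u ≤ 2.4 d t F_u; upper limit = 2.4 × 1.125 × 0.5 × 65 = 87.75 kips.
Edge bolt: l_c = 2.25 − 1.25/2 = 1.625 in → 1.2 × 1.625 × 0.5 × 65 = 63.38 → r_n = 63.38 kips.
Interior bolts: l_c = 4.375 − 1.25 = 3.125 in → 1.2 × 3.125 × 0.5 × 65 = 121.9 → r_n = 87.75 kips.
R_n = 1 × 63.38 + 3 × 87.75 = 326.6 kips.
Allowable strength R_n/Ω = 326.6 / 2 = 163 kips.

163 kips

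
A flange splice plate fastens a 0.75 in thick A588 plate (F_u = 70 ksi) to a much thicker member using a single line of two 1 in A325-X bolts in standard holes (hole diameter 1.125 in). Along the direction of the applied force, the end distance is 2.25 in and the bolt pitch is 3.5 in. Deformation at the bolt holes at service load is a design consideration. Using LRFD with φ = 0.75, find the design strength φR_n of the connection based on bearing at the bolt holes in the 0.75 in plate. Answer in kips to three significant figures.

Per bolt r_n = 1.2 l_c t F_u ≤ 2.4 d t F_u; upper limit = 2.4 × 1 × 0.75 × 70 = 126 kips.
Edge bolt: l_c = 2.25 − 1.125/2 = 1.688 in → 1.2 × 1.688 × 0.75 × 70 = 106.3 → r_n = 106.3 kips.
Interior bolts: l_c = 3.5 − 1.125 = 2.375 in → 1.2 × 2.375 × 0.75 × 70 = 149.6 → r_n = 126 kips.
R_n = 1 × 106.3 + 1 × 126 = 232.3 kips.
Design strength φR_n = 0.75 × 232.3 = 174 kips.

174 kips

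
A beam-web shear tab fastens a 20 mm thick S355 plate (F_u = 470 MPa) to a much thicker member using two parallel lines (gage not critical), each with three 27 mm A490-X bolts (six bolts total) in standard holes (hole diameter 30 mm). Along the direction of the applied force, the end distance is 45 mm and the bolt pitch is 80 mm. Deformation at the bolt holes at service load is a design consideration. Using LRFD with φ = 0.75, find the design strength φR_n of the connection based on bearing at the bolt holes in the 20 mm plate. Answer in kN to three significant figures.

2200 kN

Per bolt r_n = 1.2 l_c t F_u ≤ 2.4 d t F_u; upper limit = 2.4 × 27 × 20 × 470 / 1000 = 609.1 kN.
Edge bolt: l_c = 45 − 30/2 = 30 mm → 1.2 × 30 × 20 × 470 / 1000 = 338.4 → r_n = 338.4 kN.
Interior bolts: l_c = 80 − 30 = 50 mm → 1.2 × 50 × 20 × 470 / 1000 = 564 → r_n = 564 kN.
R_n = 2 × 338.4 + 4 × 564 = 2933 kN.
Design strength φR_n = 0.75 × 2933 = 2200 kN.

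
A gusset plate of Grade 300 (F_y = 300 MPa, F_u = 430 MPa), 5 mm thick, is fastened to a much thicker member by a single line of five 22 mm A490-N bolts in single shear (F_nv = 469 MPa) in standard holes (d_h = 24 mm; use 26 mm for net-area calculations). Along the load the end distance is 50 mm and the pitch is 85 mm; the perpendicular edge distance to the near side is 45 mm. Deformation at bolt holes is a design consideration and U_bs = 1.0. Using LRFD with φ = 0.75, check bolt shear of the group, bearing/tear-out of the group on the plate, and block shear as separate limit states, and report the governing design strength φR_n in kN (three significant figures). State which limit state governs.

315 kN (block shear governs)

Bolt shear: A_b = π·22²/4 = 380.1 mm²; R_n = 469 × 380.1 × 5 × 1 / 1000 = 891.4 kN → 0.75 × 891.4 = 669 kN.
Bearing: edge l_c = 38, r_n = 98.04 kN; interior l_c = 61, r_n = 113.5 kN; R_n = 98.04 + 4·113.5 = 552.1 kN → 414 kN.
Block shear: A_gv = 1950, A_nv = 1365, A_nt = 160 mm²; R_n = min(0.6F_uA_nv, 0.6F_yA_gv) + U_bs·F_u·A_nt = 419.8 kN → 315 kN.
Block shear governs: 315 kN.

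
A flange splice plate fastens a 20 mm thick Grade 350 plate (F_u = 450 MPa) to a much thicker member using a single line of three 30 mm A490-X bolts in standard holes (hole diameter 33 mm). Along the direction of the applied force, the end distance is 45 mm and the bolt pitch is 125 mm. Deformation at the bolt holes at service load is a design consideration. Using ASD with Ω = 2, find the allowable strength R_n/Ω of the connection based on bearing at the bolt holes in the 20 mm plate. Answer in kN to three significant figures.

Per bolt r_n = 1.2 l_c t F_u ≤ 2.4 d t F_u; upper limit = 2.4 × 30 × 20 × 450 / 1000 = 648 kN.
Edge bolt: l_c = 45 − 33/2 = 28.5 mm → 1.2 × 28.5 × 20 × 450 / 1000 = 307.8 → r_n = 307.8 kN.
Interior bolts: l_c = 125 − 33 = 92 mm → 1.2 × 92 × 20 × 450 / 1000 = 993.6 → r_n = 648 kN.
R_n = 1 × 307.8 + 2 × 648 = 1604 kN.
Allowable strength R_n/Ω = 1604 / 2 = 802 kN.

802 kN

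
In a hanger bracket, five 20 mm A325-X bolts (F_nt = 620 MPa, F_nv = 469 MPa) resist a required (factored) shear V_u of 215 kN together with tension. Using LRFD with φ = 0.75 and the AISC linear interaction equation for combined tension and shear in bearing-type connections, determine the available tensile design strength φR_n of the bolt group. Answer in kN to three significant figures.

665 kN

A_b = π·20²/4 = 314.2 mm²; f_rv = 215 × 1000 / (5 × 314.2) = 136.9 MPa.
F'_nt = 1.3 F_nt − (F_nt / φF_nv) f_rv = 1.3·620 − (620/(0.75·469))·136.9 = 564.7 MPa, capped at F_nt → F'_nt = 564.7 MPa.
R_n = F'_nt · A_b · n = 564.7 × 314.2 × 5 / 1000 = 887.1 kN.
Design strength φR_n = 0.75 × 887.1 = 665 kN.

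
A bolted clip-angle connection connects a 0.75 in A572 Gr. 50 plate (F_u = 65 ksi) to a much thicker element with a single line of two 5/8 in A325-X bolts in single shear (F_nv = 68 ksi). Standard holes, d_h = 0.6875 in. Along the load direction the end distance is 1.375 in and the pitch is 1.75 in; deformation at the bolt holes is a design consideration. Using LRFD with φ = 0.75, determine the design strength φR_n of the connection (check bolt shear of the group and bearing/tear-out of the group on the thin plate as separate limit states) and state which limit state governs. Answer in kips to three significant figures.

Bolt shear: A_b = π·0.625²/4 = 0.3068 in²; R_n = 68 × 0.3068 × 2 × 1 = 41.72 kips → 0.75 × 41.72 = 31.3 kips.
Bearing (1.2 l_c t F_u ≤ 2.4 d t F_u): upper limit = 2.4·0.625·0.75·65 = 73.12 kips.
  Edge l_c = 1.375 − 0.6875/2 = 1.031 → r_n = 60.33 kips; interior l_c = 1.75 − 0.6875 = 1.062 → r_n = 62.16 kips.
  R_n,bearing = 1·60.33 + 1·62.16 = 122.5 kips → 0.75 × 122.5 = 91.9 kips.
Bolt shear governs: 31.3 kips.

31.3 kips (bolt shear governs)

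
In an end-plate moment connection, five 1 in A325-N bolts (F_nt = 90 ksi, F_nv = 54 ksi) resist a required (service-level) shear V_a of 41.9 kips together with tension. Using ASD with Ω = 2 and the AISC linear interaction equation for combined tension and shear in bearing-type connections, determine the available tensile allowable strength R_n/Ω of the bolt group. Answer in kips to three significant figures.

A_b = π·1²/4 = 0.7854 in²; f_rv = 41.9 / (5 × 0.7854) = 10.67 ksi.
F'_nt = 1.3 F_nt − (Ω F_nt / F_nv) f_rv = 1.3·90 − (2·90/54)·10.67 = 81.43 ksi, capped at F_nt → F'_nt = 81.43 ksi.
R_n = F'_nt · A_b · n = 81.43 × 0.7854 × 5 = 319.8 kips.
Allowable strength R_n/Ω = 319.8 / 2 = 160 kips.

160 kips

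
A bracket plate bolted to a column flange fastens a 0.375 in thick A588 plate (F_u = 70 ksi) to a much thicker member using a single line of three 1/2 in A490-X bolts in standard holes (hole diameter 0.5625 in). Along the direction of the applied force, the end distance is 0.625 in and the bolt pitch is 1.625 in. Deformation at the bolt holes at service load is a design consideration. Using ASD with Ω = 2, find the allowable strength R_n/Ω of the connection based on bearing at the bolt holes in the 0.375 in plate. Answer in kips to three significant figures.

36.9 kips

Per bolt r_n = 1.2 l_c t F_u ≤ 2.4 d t F_u; upper limit = 2.4 × 0.5 × 0.375 × 70 = 31.5 kips.
Edge bolt: l_c = 0.625 − 0.5625/2 = 0.3438 in → 1.2 × 0.3438 × 0.375 × 70 = 10.83 → r_n = 10.83 kips.
Interior bolts: l_c = 1.625 − 0.5625 = 1.062 in → 1.2 × 1.062 × 0.375 × 70 = 33.47 → r_n = 31.5 kips.
R_n = 1 × 10.83 + 2 × 31.5 = 73.83 kips.
Allowable strength R_n/Ω = 73.83 / 2 = 36.9 kips.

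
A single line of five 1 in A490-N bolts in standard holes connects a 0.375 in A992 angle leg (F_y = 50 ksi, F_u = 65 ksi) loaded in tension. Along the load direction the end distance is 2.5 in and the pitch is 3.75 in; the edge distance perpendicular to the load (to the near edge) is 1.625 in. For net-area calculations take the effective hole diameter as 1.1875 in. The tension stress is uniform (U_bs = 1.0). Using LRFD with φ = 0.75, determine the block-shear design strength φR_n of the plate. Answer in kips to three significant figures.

152 kips

Shear plane L_v = 2.5 + 4·3.75 = 17.5 in; A_gv = 17.5 × 0.375 = 6.562 in².
A_nv = (17.5 − 4.5·1.1875) × 0.375 = 4.559 in².
A_nt = (1.625 − 0.5·1.1875) × 0.375 = 0.3867 in².
0.6 F_u A_nv = 177.8 kips; 0.6 F_y A_gv = 196.9 kips → shear rupture governs the shear term.
R_n = 177.8 + 1.0 × 65 × 0.3867 = 202.9 kips.
Design strength φR_n = 0.75 × 202.9 = 152 kips.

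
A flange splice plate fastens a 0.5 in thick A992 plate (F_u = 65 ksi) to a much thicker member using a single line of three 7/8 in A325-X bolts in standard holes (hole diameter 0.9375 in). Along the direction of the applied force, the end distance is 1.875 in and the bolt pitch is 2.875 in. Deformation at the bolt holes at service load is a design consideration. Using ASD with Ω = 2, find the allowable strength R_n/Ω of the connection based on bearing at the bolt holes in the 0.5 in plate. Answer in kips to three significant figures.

95.7 kips

Per bolt r_n = 1.2 l_c t F_u ≤ 2.4 d t F_u; upper limit = 2.4 × 0.875 × 0.5 × 65 = 68.25 kips.
Edge bolt: l_c = 1.875 − 0.9375/2 = 1.406 in → 1.2 × 1.406 × 0.5 × 65 = 54.84 → r_n = 54.84 kips.
Interior bolts: l_c = 2.875 − 0.9375 = 1.938 in → 1.2 × 1.938 × 0.5 × 65 = 75.56 → r_n = 68.25 kips.
R_n = 1 × 54.84 + 2 × 68.25 = 191.3 kips.
Allowable strength R_n/Ω = 191.3 / 2 = 95.7 kips.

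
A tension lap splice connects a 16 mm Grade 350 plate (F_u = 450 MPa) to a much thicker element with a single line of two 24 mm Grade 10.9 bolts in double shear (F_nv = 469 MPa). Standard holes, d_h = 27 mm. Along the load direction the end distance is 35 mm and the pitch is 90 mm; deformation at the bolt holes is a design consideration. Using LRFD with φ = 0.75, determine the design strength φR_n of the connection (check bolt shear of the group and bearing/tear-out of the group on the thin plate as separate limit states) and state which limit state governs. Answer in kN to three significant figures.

450 kN (bearing governs)

Bolt shear: A_b = π·24²/4 = 452.4 mm²; R_n = 469 × 452.4 × 2 × 2 / 1000 = 848.7 kN → 0.75 × 848.7 = 637 kN.
Bearing (1.2 l_c t F_u ≤ 2.4 d t F_u): upper limit = 2.4·24·16·450 / 1000 = 414.7 kN.
  Edge l_c = 35 − 27/2 = 21.5 → r_n = 185.8 kN; interior l_c = 90 − 27 = 63 → r_n = 414.7 kN.
  R_n,bearing = 1·185.8 + 1·414.7 = 600.5 kN → 0.75 × 600.5 = 450 kN.
Bearing governs: 450 kN.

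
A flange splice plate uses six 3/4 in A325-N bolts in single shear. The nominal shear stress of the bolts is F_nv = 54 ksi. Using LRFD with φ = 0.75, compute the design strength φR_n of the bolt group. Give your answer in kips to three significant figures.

107 kips

A_b = π × 0.75² / 4 = 0.4418 in².
R_n = F_nv · A_b · n · n_s = 54 × 0.4418 × 6 × 1 = 143.1 kips.
Design strength φR_n = 0.75 × 143.1 = 107 kips.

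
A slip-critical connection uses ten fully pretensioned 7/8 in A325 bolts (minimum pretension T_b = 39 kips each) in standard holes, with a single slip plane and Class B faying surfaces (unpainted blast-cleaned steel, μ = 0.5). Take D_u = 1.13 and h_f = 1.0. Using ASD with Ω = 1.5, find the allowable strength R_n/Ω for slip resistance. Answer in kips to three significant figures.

R_n = μ · D_u · h_f · T_b · n_s · n_b = 0.5 × 1.13 × 1.0 × 39 × 1 × 10 = 220.3 kips.
Allowable strength R_n/Ω = 220.3 / 1.5 = 147 kips.

147 kips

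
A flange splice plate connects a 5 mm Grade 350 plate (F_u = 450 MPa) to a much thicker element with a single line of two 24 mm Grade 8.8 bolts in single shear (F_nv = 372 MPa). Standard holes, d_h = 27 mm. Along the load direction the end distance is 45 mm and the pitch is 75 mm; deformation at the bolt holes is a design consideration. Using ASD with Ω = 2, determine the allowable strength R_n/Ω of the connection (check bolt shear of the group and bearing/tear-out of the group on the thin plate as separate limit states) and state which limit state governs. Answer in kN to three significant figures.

Bolt shear: A_b = π·24²/4 = 452.4 mm²; R_n = 372 × 452.4 × 2 × 1 / 1000 = 336.6 kN → 336.6 / 2 = 168 kN.
Bearing (1.2 l_c t F_u ≤ 2.4 d t F_u): upper limit = 2.4·24·5·450 / 1000 = 129.6 kN.
  Edge l_c = 45 − 27/2 = 31.5 → r_n = 85.05 kN; interior l_c = 75 − 27 = 48 → r_n = 129.6 kN.
  R_n,bearing = 1·85.05 + 1·129.6 = 214.6 kN → 214.6 / 2 = 107 kN.
Bearing governs: 107 kN.

107 kN (bearing governs)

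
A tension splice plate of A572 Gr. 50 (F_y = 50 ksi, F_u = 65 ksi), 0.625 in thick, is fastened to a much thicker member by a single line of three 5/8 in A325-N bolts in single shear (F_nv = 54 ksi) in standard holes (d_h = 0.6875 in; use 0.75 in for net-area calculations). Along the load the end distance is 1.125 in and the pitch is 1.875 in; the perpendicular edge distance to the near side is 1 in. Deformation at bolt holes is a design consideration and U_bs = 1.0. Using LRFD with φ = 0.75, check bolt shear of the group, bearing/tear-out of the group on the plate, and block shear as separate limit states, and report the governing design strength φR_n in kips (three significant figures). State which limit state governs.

37.3 kips (bolt shear governs)

Bolt shear: A_b = π·0.625²/4 = 0.3068 in²; R_n = 54 × 0.3068 × 3 × 1 = 49.7 kips → 0.75 × 49.7 = 37.3 kips.
Bearing: edge l_c = 0.7812, r_n = 38.09 kips; interior l_c = 1.188, r_n = 57.89 kips; R_n = 38.09 + 2·57.89 = 153.9 kips → 115 kips.
Block shear: A_gv = 3.047, A_nv = 1.875, A_nt = 0.3906 in²; R_n = min(0.6F_uA_nv, 0.6F_yA_gv) + U_bs·F_u·A_nt = 98.52 kips → 73.9 kips.
Bolt shear governs: 37.3 kips.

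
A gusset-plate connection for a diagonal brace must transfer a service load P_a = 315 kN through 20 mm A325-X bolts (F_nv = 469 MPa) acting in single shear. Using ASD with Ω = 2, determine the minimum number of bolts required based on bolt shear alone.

A_b = π·20²/4 = 314.2 mm².
Per-bolt allowable strength R_n/Ω = 469 × 314.2 × 1 / 1000 / 2 = 73.67 kN.
n ≥ 315 / 73.67 = 4.276 → use 5 bolts.

5 bolts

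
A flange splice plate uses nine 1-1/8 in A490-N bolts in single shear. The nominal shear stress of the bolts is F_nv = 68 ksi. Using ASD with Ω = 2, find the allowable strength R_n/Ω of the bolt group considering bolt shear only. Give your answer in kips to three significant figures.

A_b = π × 1.125² / 4 = 0.994 in².
R_n = F_nv · A_b · n · n_s = 68 × 0.994 × 9 × 1 = 608.3 kips.
Allowable strength R_n/Ω = 608.3 / 2 = 304 kips.

304 kips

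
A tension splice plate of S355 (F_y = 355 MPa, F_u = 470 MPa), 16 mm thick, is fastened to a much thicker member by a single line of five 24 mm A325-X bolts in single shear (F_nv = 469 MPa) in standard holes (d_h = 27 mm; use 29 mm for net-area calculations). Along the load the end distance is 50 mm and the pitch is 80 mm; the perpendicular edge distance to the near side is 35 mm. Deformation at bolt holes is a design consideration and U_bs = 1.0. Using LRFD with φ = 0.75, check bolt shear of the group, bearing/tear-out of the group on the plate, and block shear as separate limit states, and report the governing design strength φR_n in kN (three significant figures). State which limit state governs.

Bolt shear: A_b = π·24²/4 = 452.4 mm²; R_n = 469 × 452.4 × 5 × 1 / 1000 = 1061 kN → 0.75 × 1061 = 796 kN.
Bearing: edge l_c = 36.5, r_n = 329.4 kN; interior l_c = 53, r_n = 433.2 kN; R_n = 329.4 + 4·433.2 = 2062 kN → 1550 kN.
Block shear: A_gv = 5920, A_nv = 3832, A_nt = 328 mm²; R_n = min(0.6F_uA_nv, 0.6F_yA_gv) + U_bs·F_u·A_nt = 1235 kN → 926 kN.
Bolt shear governs: 796 kN.

796 kN (bolt shear governs)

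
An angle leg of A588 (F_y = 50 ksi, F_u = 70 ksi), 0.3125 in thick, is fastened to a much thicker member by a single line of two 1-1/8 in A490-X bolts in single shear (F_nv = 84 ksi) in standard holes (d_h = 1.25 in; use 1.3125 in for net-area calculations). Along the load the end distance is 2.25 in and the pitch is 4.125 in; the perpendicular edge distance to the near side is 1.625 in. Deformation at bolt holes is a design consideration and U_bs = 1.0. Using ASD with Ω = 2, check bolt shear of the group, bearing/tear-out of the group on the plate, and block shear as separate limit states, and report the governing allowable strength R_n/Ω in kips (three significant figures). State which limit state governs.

39.5 kips (block shear governs)

Bolt shear: A_b = π·1.125²/4 = 0.994 in²; R_n = 84 × 0.994 × 2 × 1 = 167 kips → 167 / 2 = 83.5 kips.
Bearing: edge l_c = 1.625, r_n = 42.66 kips; interior l_c = 2.875, r_n = 59.06 kips; R_n = 42.66 + 1·59.06 = 101.7 kips → 50.9 kips.
Block shear: A_gv = 1.992, A_nv = 1.377, A_nt = 0.3027 in²; R_n = min(0.6F_uA_nv, 0.6F_yA_gv) + U_bs·F_u·A_nt = 79.02 kips → 39.5 kips.
Block shear governs: 39.5 kips.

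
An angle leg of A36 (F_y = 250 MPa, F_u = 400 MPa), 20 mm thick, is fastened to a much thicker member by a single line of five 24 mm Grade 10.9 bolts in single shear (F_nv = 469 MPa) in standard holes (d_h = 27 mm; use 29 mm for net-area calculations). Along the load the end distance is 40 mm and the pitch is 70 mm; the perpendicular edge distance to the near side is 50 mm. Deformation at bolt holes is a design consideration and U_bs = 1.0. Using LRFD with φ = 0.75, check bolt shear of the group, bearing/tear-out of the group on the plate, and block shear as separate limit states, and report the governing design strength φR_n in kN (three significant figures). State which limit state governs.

796 kN (bolt shear governs)

Bolt shear: A_b = π·24²/4 = 452.4 mm²; R_n = 469 × 452.4 × 5 × 1 / 1000 = 1061 kN → 0.75 × 1061 = 796 kN.
Bearing: edge l_c = 26.5, r_n = 254.4 kN; interior l_c = 43, r_n = 412.8 kN; R_n = 254.4 + 4·412.8 = 1906 kN → 1430 kN.
Block shear: A_gv = 6400, A_nv = 3790, A_nt = 710 mm²; R_n = min(0.6F_uA_nv, 0.6F_yA_gv) + U_bs·F_u·A_nt = 1194 kN → 895 kN.
Bolt shear governs: 796 kN.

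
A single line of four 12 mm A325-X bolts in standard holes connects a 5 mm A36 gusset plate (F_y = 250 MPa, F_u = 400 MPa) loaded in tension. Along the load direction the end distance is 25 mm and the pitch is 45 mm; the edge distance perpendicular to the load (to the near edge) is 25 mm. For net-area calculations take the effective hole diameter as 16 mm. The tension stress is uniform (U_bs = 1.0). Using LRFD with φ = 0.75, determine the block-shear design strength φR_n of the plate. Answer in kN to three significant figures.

116 kN

Shear plane L_v = 25 + 3·45 = 160 mm; A_gv = 160 × 5 = 800 mm².
A_nv = (160 − 3.5·16) × 5 = 520 mm².
A_nt = (25 − 0.5·16) × 5 = 85 mm².
0.6 F_u A_nv = 124.8 kN; 0.6 F_y A_gv = 120 kN → shear yielding governs the shear term.
R_n = 120 + 1.0 × 400 × 85 / 1000 = 154 kN.
Design strength φR_n = 0.75 × 154 = 116 kN.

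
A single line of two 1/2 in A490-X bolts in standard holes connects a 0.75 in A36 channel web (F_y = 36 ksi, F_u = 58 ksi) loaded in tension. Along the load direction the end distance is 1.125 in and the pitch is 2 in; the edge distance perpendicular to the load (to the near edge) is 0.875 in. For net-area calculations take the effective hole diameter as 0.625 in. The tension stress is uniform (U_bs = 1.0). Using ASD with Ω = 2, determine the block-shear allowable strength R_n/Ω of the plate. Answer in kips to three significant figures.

37.5 kips

Shear plane L_v = 1.125 + 1·2 = 3.125 in; A_gv = 3.125 × 0.75 = 2.344 in².
A_nv = (3.125 − 1.5·0.625) × 0.75 = 1.641 in².
A_nt = (0.875 − 0.5·0.625) × 0.75 = 0.4219 in².
0.6 F_u A_nv = 57.09 kips; 0.6 F_y A_gv = 50.62 kips → shear yielding governs the shear term.
R_n = 50.62 + 1.0 × 58 × 0.4219 = 75.09 kips.
Allowable strength R_n/Ω = 75.09 / 2 = 37.5 kips.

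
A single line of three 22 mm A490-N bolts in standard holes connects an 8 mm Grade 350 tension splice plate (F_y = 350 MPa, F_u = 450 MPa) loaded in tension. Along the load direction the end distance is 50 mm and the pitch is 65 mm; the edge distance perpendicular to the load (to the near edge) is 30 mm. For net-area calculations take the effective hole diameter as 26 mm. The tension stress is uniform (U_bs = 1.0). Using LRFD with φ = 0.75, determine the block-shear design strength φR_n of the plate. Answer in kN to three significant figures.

232 kN

Shear plane L_v = 50 + 2·65 = 180 mm; A_gv = 180 × 8 = 1440 mm².
A_nv = (180 − 2.5·26) × 8 = 920 mm².
A_nt = (30 − 0.5·26) × 8 = 136 mm².
0.6 F_u A_nv = 248.4 kN; 0.6 F_y A_gv = 302.4 kN → shear rupture governs the shear term.
R_n = 248.4 + 1.0 × 450 × 136 / 1000 = 309.6 kN.
Design strength φR_n = 0.75 × 309.6 = 232 kN.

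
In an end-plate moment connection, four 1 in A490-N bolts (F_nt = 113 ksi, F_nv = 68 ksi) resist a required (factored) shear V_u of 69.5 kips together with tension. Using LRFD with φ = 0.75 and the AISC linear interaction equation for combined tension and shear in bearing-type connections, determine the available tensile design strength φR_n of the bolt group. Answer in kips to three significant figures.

231 kips

A_b = π·1²/4 = 0.7854 in²; f_rv = 69.5 / (4 × 0.7854) = 22.12 ksi.
F'_nt = 1.3 F_nt − (F_nt / φF_nv) f_rv = 1.3·113 − (113/(0.75·68))·22.12 = 97.88 ksi, capped at F_nt → F'_nt = 97.88 ksi.
R_n = F'_nt · A_b · n = 97.88 × 0.7854 × 4 = 307.5 kips.
Design strength φR_n = 0.75 × 307.5 = 231 kips.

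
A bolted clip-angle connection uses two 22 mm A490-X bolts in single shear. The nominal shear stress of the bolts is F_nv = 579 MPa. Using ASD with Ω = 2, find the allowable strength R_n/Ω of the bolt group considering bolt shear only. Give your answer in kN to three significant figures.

220 kN

A_b = π × 22² / 4 = 380.1 mm².
R_n = F_nv · A_b · n · n_s = 579 × 380.1 × 2 × 1 / 1000 = 440.2 kN.
Allowable strength R_n/Ω = 440.2 / 2 = 220 kN.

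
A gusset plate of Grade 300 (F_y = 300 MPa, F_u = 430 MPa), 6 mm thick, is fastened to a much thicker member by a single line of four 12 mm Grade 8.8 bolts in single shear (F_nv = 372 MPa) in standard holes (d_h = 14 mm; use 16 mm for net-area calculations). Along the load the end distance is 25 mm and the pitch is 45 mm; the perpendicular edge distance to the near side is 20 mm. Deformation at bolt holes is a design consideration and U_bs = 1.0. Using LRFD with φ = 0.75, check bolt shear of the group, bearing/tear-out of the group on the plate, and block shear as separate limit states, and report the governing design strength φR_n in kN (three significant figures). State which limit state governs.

Bolt shear: A_b = π·12²/4 = 113.1 mm²; R_n = 372 × 113.1 × 4 × 1 / 1000 = 168.3 kN → 0.75 × 168.3 = 126 kN.
Bearing: edge l_c = 18, r_n = 55.73 kN; interior l_c = 31, r_n = 74.3 kN; R_n = 55.73 + 3·74.3 = 278.6 kN → 209 kN.
Block shear: A_gv = 960, A_nv = 624, A_nt = 72 mm²; R_n = min(0.6F_uA_nv, 0.6F_yA_gv) + U_bs·F_u·A_nt = 192 kN → 144 kN.
Bolt shear governs: 126 kN.

126 kN (bolt shear governs)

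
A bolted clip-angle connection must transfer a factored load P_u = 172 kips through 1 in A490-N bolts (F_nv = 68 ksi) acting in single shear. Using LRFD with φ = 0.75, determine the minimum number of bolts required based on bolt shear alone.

5 bolts

A_b = π·1²/4 = 0.7854 in².
Per-bolt design strength φR_n = 0.75 × 68 × 0.7854 × 1 = 40.06 kips.
n ≥ 172 / 40.06 = 4.294 → use 5 bolts.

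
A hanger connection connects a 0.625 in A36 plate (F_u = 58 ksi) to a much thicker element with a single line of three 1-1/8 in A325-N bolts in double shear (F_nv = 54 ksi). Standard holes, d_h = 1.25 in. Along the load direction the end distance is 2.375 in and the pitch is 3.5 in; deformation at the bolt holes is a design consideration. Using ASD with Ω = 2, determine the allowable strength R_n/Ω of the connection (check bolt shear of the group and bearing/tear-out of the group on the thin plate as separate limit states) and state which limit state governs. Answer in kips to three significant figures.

136 kips (bearing governs)

Bolt shear: A_b = π·1.125²/4 = 0.994 in²; R_n = 54 × 0.994 × 3 × 2 = 322.1 kips → 322.1 / 2 = 161 kips.
Bearing (1.2 l_c t F_u ≤ 2.4 d t F_u): upper limit = 2.4·1.125·0.625·58 = 97.87 kips.
  Edge l_c = 2.375 − 1.25/2 = 1.75 → r_n = 76.12 kips; interior l_c = 3.5 − 1.25 = 2.25 → r_n = 97.87 kips.
  R_n,bearing = 1·76.12 + 2·97.87 = 271.9 kips → 271.9 / 2 = 136 kips.
Bearing governs: 136 kips.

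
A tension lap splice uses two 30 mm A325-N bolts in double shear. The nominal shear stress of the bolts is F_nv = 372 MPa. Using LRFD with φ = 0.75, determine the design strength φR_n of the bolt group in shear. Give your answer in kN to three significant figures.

789 kN

A_b = π × 30² / 4 = 706.9 mm².
R_n = F_nv · A_b · n · n_s = 372 × 706.9 × 2 × 2 / 1000 = 1052 kN.
Design strength φR_n = 0.75 × 1052 = 789 kN.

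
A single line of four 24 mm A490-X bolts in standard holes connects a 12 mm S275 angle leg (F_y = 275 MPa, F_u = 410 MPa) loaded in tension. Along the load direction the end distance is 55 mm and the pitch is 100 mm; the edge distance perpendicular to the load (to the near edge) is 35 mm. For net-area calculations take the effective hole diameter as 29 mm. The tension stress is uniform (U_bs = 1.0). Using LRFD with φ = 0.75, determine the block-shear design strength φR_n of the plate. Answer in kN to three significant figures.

Shear plane L_v = 55 + 3·100 = 355 mm; A_gv = 355 × 12 = 4260 mm².
A_nv = (355 − 3.5·29) × 12 = 3042 mm².
A_nt = (35 − 0.5·29) × 12 = 246 mm².
0.6 F_u A_nv = 748.3 kN; 0.6 F_y A_gv = 702.9 kN → shear yielding governs the shear term.
R_n = 702.9 + 1.0 × 410 × 246 / 1000 = 803.8 kN.
Design strength φR_n = 0.75 × 803.8 = 603 kN.

603 kN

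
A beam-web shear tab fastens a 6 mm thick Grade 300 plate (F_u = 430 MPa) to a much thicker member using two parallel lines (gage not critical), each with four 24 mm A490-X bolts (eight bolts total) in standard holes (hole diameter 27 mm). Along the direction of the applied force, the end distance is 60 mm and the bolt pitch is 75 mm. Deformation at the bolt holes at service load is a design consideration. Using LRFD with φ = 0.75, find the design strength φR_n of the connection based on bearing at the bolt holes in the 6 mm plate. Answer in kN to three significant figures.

Per bolt r_n = 1.2 l_c t F_u ≤ 2.4 d t F_u; upper limit = 2.4 × 24 × 6 × 430 / 1000 = 148.6 kN.
Edge bolt: l_c = 60 − 27/2 = 46.5 mm → 1.2 × 46.5 × 6 × 430 / 1000 = 144 → r_n = 144 kN.
Interior bolts: l_c = 75 − 27 = 48 mm → 1.2 × 48 × 6 × 430 / 1000 = 148.6 → r_n = 148.6 kN.
R_n = 2 × 144 + 6 × 148.6 = 1180 kN.
Design strength φR_n = 0.75 × 1180 = 885 kN.

885 kN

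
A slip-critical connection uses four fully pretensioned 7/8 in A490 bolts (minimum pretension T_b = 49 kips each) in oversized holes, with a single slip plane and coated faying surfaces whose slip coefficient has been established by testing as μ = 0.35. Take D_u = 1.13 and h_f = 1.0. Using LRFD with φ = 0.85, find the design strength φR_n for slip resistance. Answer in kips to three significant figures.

65.9 kips

R_n = μ · D_u · h_f · T_b · n_s · n_b = 0.35 × 1.13 × 1.0 × 49 × 1 × 4 = 77.52 kips.
Design strength φR_n = 0.85 × 77.52 = 65.9 kips.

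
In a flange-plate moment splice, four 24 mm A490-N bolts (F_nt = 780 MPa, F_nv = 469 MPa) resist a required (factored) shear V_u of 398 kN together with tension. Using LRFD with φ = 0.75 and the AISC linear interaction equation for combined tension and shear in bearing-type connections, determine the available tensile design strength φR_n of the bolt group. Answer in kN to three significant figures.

A_b = π·24²/4 = 452.4 mm²; f_rv = 398 × 1000 / (4 × 452.4) = 219.9 MPa.
F'_nt = 1.3 F_nt − (F_nt / φF_nv) f_rv = 1.3·780 − (780/(0.75·469))·219.9 = 526.3 MPa, capped at F_nt → F'_nt = 526.3 MPa.
R_n = F'_nt · A_b · n = 526.3 × 452.4 × 4 / 1000 = 952.3 kN.
Design strength φR_n = 0.75 × 952.3 = 714 kN.

714 kN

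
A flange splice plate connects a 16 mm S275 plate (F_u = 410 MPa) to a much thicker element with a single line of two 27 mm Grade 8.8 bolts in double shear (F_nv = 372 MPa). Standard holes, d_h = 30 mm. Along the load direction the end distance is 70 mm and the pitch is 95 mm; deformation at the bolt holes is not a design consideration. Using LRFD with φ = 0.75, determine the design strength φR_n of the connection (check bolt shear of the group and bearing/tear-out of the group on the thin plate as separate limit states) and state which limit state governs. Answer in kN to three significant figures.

Bolt shear: A_b = π·27²/4 = 572.6 mm²; R_n = 372 × 572.6 × 2 × 2 / 1000 = 852 kN → 0.75 × 852 = 639 kN.
Bearing (1.5 l_c t F_u ≤ 3.0 d t F_u): upper limit = 3.0·27·16·410 / 1000 = 531.4 kN.
  Edge l_c = 70 − 30/2 = 55 → r_n = 531.4 kN; interior l_c = 95 − 30 = 65 → r_n = 531.4 kN.
  R_n,bearing = 1·531.4 + 1·531.4 = 1063 kN → 0.75 × 1063 = 797 kN.
Bolt shear governs: 639 kN.

639 kN (bolt shear governs)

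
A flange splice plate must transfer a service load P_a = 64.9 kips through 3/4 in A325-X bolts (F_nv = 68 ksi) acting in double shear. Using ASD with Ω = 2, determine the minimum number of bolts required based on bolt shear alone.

A_b = π·0.75²/4 = 0.4418 in².
Per-bolt allowable strength R_n/Ω = 68 × 0.4418 × 2 / 2 = 30.04 kips.
n ≥ 64.9 / 30.04 = 2.16 → use 3 bolts.

3 bolts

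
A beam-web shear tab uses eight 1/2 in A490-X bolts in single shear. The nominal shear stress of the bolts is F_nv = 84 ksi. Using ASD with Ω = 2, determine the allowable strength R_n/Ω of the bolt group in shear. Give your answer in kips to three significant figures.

66 kips

A_b = π × 0.5² / 4 = 0.1963 in².
R_n = F_nv · A_b · n · n_s = 84 × 0.1963 × 8 × 1 = 131.9 kips.
Allowable strength R_n/Ω = 131.9 / 2 = 66 kips.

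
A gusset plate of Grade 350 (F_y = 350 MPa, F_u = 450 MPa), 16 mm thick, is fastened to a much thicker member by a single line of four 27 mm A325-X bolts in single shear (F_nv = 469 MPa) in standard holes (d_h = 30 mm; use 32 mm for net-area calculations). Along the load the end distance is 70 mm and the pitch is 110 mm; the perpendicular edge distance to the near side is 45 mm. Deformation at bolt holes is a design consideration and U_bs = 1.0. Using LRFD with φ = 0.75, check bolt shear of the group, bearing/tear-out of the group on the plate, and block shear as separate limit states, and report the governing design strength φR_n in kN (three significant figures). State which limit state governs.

Bolt shear: A_b = π·27²/4 = 572.6 mm²; R_n = 469 × 572.6 × 4 × 1 / 1000 = 1074 kN → 0.75 × 1074 = 806 kN.
Bearing: edge l_c = 55, r_n = 466.6 kN; interior l_c = 80, r_n = 466.6 kN; R_n = 466.6 + 3·466.6 = 1866 kN → 1400 kN.
Block shear: A_gv = 6400, A_nv = 4608, A_nt = 464 mm²; R_n = min(0.6F_uA_nv, 0.6F_yA_gv) + U_bs·F_u·A_nt = 1453 kN → 1090 kN.
Bolt shear governs: 806 kN.

806 kN (bolt shear governs)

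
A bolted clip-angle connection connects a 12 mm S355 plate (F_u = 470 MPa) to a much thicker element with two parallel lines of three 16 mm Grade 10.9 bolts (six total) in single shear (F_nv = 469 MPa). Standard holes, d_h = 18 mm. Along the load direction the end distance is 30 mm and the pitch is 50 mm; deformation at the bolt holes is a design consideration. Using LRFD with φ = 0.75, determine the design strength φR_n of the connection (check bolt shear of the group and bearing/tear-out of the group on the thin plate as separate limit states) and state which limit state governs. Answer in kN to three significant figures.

424 kN (bolt shear governs)

Bolt shear: A_b = π·16²/4 = 201.1 mm²; R_n = 469 × 201.1 × 6 × 1 / 1000 = 565.8 kN → 0.75 × 565.8 = 424 kN.
Bearing (1.2 l_c t F_u ≤ 2.4 d t F_u): upper limit = 2.4·16·12·470 / 1000 = 216.6 kN.
  Edge l_c = 30 − 18/2 = 21 → r_n = 142.1 kN; interior l_c = 50 − 18 = 32 → r_n = 216.6 kN.
  R_n,bearing = 2·142.1 + 4·216.6 = 1151 kN → 0.75 × 1151 = 863 kN.
Bolt shear governs: 424 kN.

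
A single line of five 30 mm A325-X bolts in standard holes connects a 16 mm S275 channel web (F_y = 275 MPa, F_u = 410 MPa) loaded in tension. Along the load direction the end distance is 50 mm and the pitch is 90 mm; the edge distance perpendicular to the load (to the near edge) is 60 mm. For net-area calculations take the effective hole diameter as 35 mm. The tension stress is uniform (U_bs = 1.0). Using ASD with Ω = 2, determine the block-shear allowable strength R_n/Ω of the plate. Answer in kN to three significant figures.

636 kN

Shear plane L_v = 50 + 4·90 = 410 mm; A_gv = 410 × 16 = 6560 mm².
A_nv = (410 − 4.5·35) × 16 = 4040 mm².
A_nt = (60 − 0.5·35) × 16 = 680 mm².
0.6 F_u A_nv = 993.8 kN; 0.6 F_y A_gv = 1082 kN → shear rupture governs the shear term.
R_n = 993.8 + 1.0 × 410 × 680 / 1000 = 1273 kN.
Allowable strength R_n/Ω = 1273 / 2 = 636 kN.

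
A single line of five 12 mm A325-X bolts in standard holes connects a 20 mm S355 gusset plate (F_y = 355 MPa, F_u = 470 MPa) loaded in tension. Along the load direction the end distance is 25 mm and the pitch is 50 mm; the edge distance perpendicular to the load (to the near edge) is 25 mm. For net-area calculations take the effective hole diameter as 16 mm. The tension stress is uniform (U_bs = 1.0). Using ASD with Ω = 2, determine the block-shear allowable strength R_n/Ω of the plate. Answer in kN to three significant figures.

511 kN

Shear plane L_v = 25 + 4·50 = 225 mm; A_gv = 225 × 20 = 4500 mm².
A_nv = (225 − 4.5·16) × 20 = 3060 mm².
A_nt = (25 − 0.5·16) × 20 = 340 mm².
0.6 F_u A_nv = 862.9 kN; 0.6 F_y A_gv = 958.5 kN → shear rupture governs the shear term.
R_n = 862.9 + 1.0 × 470 × 340 / 1000 = 1023 kN.
Allowable strength R_n/Ω = 1023 / 2 = 511 kN.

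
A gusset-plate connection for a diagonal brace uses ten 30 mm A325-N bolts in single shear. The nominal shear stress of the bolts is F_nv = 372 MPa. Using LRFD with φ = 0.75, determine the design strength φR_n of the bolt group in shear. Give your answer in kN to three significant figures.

A_b = π × 30² / 4 = 706.9 mm².
R_n = F_nv · A_b · n · n_s = 372 × 706.9 × 10 × 1 / 1000 = 2630 kN.
Design strength φR_n = 0.75 × 2630 = 1970 kN.

1970 kN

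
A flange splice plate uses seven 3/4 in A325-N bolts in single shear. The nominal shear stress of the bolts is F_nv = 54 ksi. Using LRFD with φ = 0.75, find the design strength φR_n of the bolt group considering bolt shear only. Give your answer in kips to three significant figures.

A_b = π × 0.75² / 4 = 0.4418 in².
R_n = F_nv · A_b · n · n_s = 54 × 0.4418 × 7 × 1 = 167 kips.
Design strength φR_n = 0.75 × 167 = 125 kips.

125 kips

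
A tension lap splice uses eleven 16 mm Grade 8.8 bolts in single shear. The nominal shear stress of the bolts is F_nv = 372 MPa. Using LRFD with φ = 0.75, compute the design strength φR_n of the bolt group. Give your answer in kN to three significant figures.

A_b = π × 16² / 4 = 201.1 mm².
R_n = F_nv · A_b · n · n_s = 372 × 201.1 × 11 × 1 / 1000 = 822.7 kN.
Design strength φR_n = 0.75 × 822.7 = 617 kN.

617 kN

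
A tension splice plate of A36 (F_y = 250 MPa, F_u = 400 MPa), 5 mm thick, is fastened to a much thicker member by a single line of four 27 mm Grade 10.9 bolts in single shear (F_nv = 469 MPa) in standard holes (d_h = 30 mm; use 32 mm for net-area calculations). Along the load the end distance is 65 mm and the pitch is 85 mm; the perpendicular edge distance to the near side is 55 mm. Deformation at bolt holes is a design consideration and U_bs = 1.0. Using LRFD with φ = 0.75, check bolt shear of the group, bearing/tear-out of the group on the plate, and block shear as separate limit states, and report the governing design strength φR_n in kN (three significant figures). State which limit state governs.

238 kN (block shear governs)

Bolt shear: A_b = π·27²/4 = 572.6 mm²; R_n = 469 × 572.6 × 4 × 1 / 1000 = 1074 kN → 0.75 × 1074 = 806 kN.
Bearing: edge l_c = 50, r_n = 120 kN; interior l_c = 55, r_n = 129.6 kN; R_n = 120 + 3·129.6 = 508.8 kN → 382 kN.
Block shear: A_gv = 1600, A_nv = 1040, A_nt = 195 mm²; R_n = min(0.6F_uA_nv, 0.6F_yA_gv) + U_bs·F_u·A_nt = 318 kN → 238 kN.
Block shear governs: 238 kN.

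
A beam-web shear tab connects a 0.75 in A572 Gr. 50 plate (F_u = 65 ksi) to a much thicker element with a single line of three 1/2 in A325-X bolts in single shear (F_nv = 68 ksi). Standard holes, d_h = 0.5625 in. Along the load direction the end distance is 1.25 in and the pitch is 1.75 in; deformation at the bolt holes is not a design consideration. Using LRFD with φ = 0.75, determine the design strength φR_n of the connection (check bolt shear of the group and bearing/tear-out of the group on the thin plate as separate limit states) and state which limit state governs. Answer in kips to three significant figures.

Bolt shear: A_b = π·0.5²/4 = 0.1963 in²; R_n = 68 × 0.1963 × 3 × 1 = 40.06 kips → 0.75 × 40.06 = 30 kips.
Bearing (1.5 l_c t F_u ≤ 3.0 d t F_u): upper limit = 3.0·0.5·0.75·65 = 73.12 kips.
  Edge l_c = 1.25 − 0.5625/2 = 0.9688 → r_n = 70.84 kips; interior l_c = 1.75 − 0.5625 = 1.188 → r_n = 73.12 kips.
  R_n,bearing = 1·70.84 + 2·73.12 = 217.1 kips → 0.75 × 217.1 = 163 kips.
Bolt shear governs: 30 kips.

30 kips (bolt shear governs)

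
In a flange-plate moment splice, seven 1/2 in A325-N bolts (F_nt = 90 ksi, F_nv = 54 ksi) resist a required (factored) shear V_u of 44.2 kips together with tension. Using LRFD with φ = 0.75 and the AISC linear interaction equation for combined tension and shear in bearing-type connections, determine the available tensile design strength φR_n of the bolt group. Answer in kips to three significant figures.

46.9 kips

A_b = π·0.5²/4 = 0.1963 in²; f_rv = 44.2 / (7 × 0.1963) = 32.16 ksi.
F'_nt = 1.3 F_nt − (F_nt / φF_nv) f_rv = 1.3·90 − (90/(0.75·54))·32.16 = 45.54 ksi, capped at F_nt → F'_nt = 45.54 ksi.
R_n = F'_nt · A_b · n = 45.54 × 0.1963 × 7 = 62.59 kips.
Design strength φR_n = 0.75 × 62.59 = 46.9 kips.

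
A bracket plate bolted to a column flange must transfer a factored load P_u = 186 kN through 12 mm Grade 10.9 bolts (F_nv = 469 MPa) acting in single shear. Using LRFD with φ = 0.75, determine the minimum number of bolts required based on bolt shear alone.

A_b = π·12²/4 = 113.1 mm².
Per-bolt design strength φR_n = 0.75 × 469 × 113.1 × 1 / 1000 = 39.78 kN.
n ≥ 186 / 39.78 = 4.675 → use 5 bolts.

5 bolts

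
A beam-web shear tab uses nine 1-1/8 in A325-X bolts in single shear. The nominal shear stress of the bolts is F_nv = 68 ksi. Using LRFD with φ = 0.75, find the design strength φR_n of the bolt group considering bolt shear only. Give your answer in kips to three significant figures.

A_b = π × 1.125² / 4 = 0.994 in².
R_n = F_nv · A_b · n · n_s = 68 × 0.994 × 9 × 1 = 608.3 kips.
Design strength φR_n = 0.75 × 608.3 = 456 kips.

456 kips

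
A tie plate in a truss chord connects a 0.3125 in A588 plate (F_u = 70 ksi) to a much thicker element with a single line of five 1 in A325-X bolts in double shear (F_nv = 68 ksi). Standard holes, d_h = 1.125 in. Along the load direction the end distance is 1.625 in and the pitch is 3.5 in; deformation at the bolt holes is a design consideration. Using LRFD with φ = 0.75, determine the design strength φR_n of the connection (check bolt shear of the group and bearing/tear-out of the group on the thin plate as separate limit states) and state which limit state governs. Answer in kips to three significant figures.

178 kips (bearing governs)

Bolt shear: A_b = π·1²/4 = 0.7854 in²; R_n = 68 × 0.7854 × 5 × 2 = 534.1 kips → 0.75 × 534.1 = 401 kips.
Bearing (1.2 l_c t F_u ≤ 2.4 d t F_u): upper limit = 2.4·1·0.3125·70 = 52.5 kips.
  Edge l_c = 1.625 − 1.125/2 = 1.062 → r_n = 27.89 kips; interior l_c = 3.5 − 1.125 = 2.375 → r_n = 52.5 kips.
  R_n,bearing = 1·27.89 + 4·52.5 = 237.9 kips → 0.75 × 237.9 = 178 kips.
Bearing governs: 178 kips.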